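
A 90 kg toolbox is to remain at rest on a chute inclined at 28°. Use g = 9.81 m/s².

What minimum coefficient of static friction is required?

μ_s,min ≈ 0.532

At the slip threshold m g sin θ = μ_s m g cos θ, so μ_s,min = tan θ.
μ_s,min = tan 28° = 0.532.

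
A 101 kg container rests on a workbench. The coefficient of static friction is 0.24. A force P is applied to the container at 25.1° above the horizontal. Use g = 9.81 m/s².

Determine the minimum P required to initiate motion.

P ≈ 236 N

N = m g − P sin α (the pull lifts the container).
At impending slip, P cos α = μ_s N = μ_s (m g − P sin α).
Solving: P (cos α + μ_s sin α) = μ_s m g → P = 0.24×991/(cos 25.1° + 0.24 sin 25.1°) = 238/1.007 = 236 N.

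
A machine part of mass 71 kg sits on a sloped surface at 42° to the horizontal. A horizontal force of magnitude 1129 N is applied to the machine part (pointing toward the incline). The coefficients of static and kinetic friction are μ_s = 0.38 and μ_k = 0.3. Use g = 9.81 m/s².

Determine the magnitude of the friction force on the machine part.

Resolve perpendicular to the incline: N = m g cos θ + P sin θ = 71×9.81×cos 42° + 1129×sin 42° = 1273 N.
Along the incline, the net driving force (taking up-slope positive) is P cos θ − m g sin θ = 839 − 466.1 = 373 N, so equilibrium requires friction f = -373 N (down-slope).
Maximum static friction: μ_s N = 0.38 × 1273 = 483.8 N.
|f_req| = 373 ≤ 483.8 N → the machine part is in equilibrium; friction equals the required value.

f ≈ 373 N (down the incline)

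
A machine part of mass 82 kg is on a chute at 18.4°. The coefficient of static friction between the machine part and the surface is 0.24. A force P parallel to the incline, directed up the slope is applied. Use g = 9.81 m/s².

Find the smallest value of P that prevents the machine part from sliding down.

P_min ≈ 70.7 N

The machine part tends to slide down (tan θ > μ_s), so at the point of impending slip friction acts up-slope at its limit: f = μ_s N.
P is parallel to the surface, so N = m g cos θ = 763 N.
Along the incline: P + μ_s N = m g sin θ, so P = 254 − 0.24×763 = 70.7 N.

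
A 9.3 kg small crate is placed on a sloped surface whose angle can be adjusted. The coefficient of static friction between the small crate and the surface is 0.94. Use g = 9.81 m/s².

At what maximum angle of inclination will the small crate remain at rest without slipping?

At the slip threshold, m g sin θ = μ_s · m g cos θ, so tan θ = μ_s.
θ_max = arctan(0.94) = 43.2°.

θ_max ≈ 43.2°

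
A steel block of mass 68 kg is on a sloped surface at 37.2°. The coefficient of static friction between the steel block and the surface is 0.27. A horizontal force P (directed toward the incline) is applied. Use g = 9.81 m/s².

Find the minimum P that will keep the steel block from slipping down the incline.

The steel block tends to slide down (tan θ > μ_s), so at the point of impending slip friction acts up-slope at its limit: f = μ_s N.
Perpendicular to the incline: N = m g cos θ + P sin θ.
Along the incline: P cos θ + μ_s N = m g sin θ, i.e. P cos θ + μ_s (m g cos θ + P sin θ) = m g sin θ.
Solving, P (cos θ + μ_s sin θ) = m g (sin θ − μ_s cos θ), so P = 667×0.3895/0.9598 = 271 N.

P_min ≈ 271 N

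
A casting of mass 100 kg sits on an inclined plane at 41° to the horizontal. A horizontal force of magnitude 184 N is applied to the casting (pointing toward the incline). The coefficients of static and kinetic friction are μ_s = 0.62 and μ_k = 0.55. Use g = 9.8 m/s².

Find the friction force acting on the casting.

Normal direction: N = m g cos θ + P sin θ = 860.3 N.
Along the incline, the net driving force (taking up-slope positive) is P cos θ − m g sin θ = 138.9 − 642.9 = -504.1 N, so equilibrium requires friction f = 504.1 N (up-slope).
The limit of static friction is μ_s N = 533.4 N.
|f_req| = 504.1 ≤ 533.4 N → the casting is in equilibrium; friction equals the required value.

f ≈ 504 N (up the incline)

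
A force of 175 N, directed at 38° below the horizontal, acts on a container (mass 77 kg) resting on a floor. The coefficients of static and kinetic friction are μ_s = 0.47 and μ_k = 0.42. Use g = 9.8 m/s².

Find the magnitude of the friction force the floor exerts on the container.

Vertical equilibrium gives N = m g + P sin α = 862.3 N.
Horizontally, friction must balance P cos α = 137.9 N.
μ_s N = 0.47 × 862.3 = 405.3 N.
Since 137.9 N does not exceed the limit, the container stays at rest and f = 138 N.

f ≈ 138 N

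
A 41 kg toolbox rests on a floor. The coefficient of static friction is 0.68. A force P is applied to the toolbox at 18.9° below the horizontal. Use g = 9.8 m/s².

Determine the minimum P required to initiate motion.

N = m g + P sin α (the push presses the toolbox into the floor).
At impending slip, P cos α = μ_s N = μ_s (m g + P sin α).
Solving: P (cos α − μ_s sin α) = μ_s m g → P = 0.68×402/(cos 18.9° − 0.68 sin 18.9°) = 273/0.7258 = 376 N.

P ≈ 376 N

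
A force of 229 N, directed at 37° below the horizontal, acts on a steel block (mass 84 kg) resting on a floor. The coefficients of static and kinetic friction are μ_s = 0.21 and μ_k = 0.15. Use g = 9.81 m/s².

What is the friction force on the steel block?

f ≈ 183 N

Vertical equilibrium gives N = m g + P sin α = 961.9 N.
For equilibrium, f = P cos α = 229×cos 37° = 182.9 N.
μ_s N = 0.21 × 961.9 = 202 N.
182.9 ≤ 202 N → static; friction equals the required 183 N.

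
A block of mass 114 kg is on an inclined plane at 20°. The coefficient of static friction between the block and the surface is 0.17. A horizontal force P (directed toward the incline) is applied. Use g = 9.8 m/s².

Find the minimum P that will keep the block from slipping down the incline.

P_min ≈ 204 N

The block tends to slide down (tan θ > μ_s), so at the point of impending slip friction acts up-slope at its limit: f = μ_s N.
Perpendicular to the incline: N = m g cos θ + P sin θ.
Along the incline: P cos θ + μ_s N = m g sin θ, i.e. P cos θ + μ_s (m g cos θ + P sin θ) = m g sin θ.
Solving, P (cos θ + μ_s sin θ) = m g (sin θ − μ_s cos θ), so P = 1120×0.1823/0.9978 = 204 N.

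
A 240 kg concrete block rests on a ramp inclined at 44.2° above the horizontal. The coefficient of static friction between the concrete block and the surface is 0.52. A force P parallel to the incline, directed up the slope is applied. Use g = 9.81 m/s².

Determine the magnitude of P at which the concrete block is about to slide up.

At impending motion up the slope, friction acts down-slope at its limit: f = μ_s N.
P is parallel to the surface, so N = m g cos θ = 1690 N.
Along the incline: P = m g sin θ + μ_s N = 1640 + 0.52×1690 = 2520 N.

P ≈ 2520 N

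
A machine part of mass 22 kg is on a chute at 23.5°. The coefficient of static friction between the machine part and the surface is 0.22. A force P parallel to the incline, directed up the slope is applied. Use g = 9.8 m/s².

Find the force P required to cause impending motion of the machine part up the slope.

P ≈ 129 N

At impending motion up the slope, friction acts down-slope at its limit: f = μ_s N.
P is parallel to the surface, so N = m g cos θ = 198 N.
Along the incline: P = m g sin θ + μ_s N = 86 + 0.22×198 = 129 N.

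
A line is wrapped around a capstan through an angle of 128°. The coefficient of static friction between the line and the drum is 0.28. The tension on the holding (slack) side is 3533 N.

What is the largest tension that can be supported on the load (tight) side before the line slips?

T_max ≈ 6600 N

At impending slip the capstan equation gives T₂/T₁ = e^{μβ} with β in radians.
β = 128° × π/180 = 2.234 rad.
e^{μβ} = e^{0.28×2.234} = 1.869.
T₂ = T₁ · e^{μβ} = 3533 × 1.869 = 6600 N.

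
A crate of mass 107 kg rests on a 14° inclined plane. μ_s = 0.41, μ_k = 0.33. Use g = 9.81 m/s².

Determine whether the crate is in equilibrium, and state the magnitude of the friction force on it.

N = m g cos θ = 1020 N.
Down-slope weight component: m g sin θ = 254 N.
μ_s N = 418 N.
254 ≤ 418 N, so it stays put; friction = 254 N.

f ≈ 254 N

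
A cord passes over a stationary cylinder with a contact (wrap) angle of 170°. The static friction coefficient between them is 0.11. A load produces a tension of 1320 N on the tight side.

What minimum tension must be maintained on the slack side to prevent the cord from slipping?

Capstan equation at impending slip: T_tight/T_slack = e^{μβ}.
β = 170° = 2.967 rad; e^{μβ} = e^{0.11×2.967} = 1.386.
T_slack = T_tight / e^{μβ} = 1320 / 1.386 = 952 N.

T_min ≈ 952 N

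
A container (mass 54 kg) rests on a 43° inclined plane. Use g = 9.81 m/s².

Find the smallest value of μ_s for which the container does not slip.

μ_s,min ≈ 0.933

At the slip threshold m g sin θ = μ_s m g cos θ, so μ_s,min = tan θ.
μ_s,min = tan 43° = 0.933.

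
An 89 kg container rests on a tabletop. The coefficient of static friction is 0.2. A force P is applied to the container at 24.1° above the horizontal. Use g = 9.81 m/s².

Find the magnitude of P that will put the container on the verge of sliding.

N = m g − P sin α (the pull lifts the container).
At impending slip, P cos α = μ_s N = μ_s (m g − P sin α).
Solving: P (cos α + μ_s sin α) = μ_s m g → P = 0.2×873/(cos 24.1° + 0.2 sin 24.1°) = 175/0.9945 = 176 N.

P ≈ 176 N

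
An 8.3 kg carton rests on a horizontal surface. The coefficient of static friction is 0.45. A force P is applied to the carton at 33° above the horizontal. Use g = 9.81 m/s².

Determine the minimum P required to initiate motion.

N = m g − P sin α (the pull lifts the carton).
At impending slip, P cos α = μ_s N = μ_s (m g − P sin α).
Solving: P (cos α + μ_s sin α) = μ_s m g → P = 0.45×81.4/(cos 33° + 0.45 sin 33°) = 36.6/1.084 = 33.8 N.

P ≈ 33.8 N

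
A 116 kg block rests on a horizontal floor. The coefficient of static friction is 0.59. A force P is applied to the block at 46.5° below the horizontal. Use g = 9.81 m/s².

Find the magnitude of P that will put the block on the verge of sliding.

N = m g + P sin α (the push presses the block into the horizontal floor).
At impending slip, P cos α = μ_s N = μ_s (m g + P sin α).
Solving: P (cos α − μ_s sin α) = μ_s m g → P = 0.59×1140/(cos 46.5° − 0.59 sin 46.5°) = 671/0.2604 = 2580 N.

P ≈ 2580 N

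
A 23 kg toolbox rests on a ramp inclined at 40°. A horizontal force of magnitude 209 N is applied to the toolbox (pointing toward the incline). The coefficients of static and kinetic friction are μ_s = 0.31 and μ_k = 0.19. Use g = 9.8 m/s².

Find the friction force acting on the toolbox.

Resolve perpendicular to the incline: N = m g cos θ + P sin θ = 23×9.8×cos 40° + 209×sin 40° = 307 N.
Along the incline, the net driving force (taking up-slope positive) is P cos θ − m g sin θ = 160.1 − 144.9 = 15.22 N, so equilibrium requires friction f = -15.22 N (down-slope).
Maximum static friction: μ_s N = 0.31 × 307 = 95.17 N.
|f_req| = 15.22 ≤ 95.17 N → the toolbox is in equilibrium; friction equals the required value.

f ≈ 15.2 N (down the incline)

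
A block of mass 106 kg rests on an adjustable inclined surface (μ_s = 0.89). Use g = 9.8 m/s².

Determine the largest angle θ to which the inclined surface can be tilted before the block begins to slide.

θ_max ≈ 41.7°

At the slip threshold, m g sin θ = μ_s · m g cos θ, so tan θ = μ_s.
θ_max = arctan(0.89) = 41.7°.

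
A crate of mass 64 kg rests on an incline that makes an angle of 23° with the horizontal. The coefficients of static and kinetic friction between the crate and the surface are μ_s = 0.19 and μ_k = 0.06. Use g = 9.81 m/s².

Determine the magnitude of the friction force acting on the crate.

f ≈ 34.7 N (up the incline)

Normal force: N = m g cos θ = 64 × 9.81 × cos 23° = 577.9 N.
For equilibrium along the incline, friction must balance the weight component: f = m g sin θ = 245.3 N up the slope.
Static friction can supply at most μ_s N = 109.8 N.
|245.3| exceeds 109.8 N, so the crate slips down-slope; friction is kinetic, f = μ_k N = 0.06×577.9 = 34.7 N.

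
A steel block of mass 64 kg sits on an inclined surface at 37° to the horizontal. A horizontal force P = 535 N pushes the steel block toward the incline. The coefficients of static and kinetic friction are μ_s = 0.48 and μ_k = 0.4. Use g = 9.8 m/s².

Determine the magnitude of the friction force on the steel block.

f ≈ 49.8 N (down the incline)

Normal direction: N = m g cos θ + P sin θ = 822.9 N.
Along the incline, the net driving force (taking up-slope positive) is P cos θ − m g sin θ = 427.3 − 377.5 = 49.81 N, so equilibrium requires friction f = -49.81 N (down-slope).
The limit of static friction is μ_s N = 395 N.
|f_req| = 49.81 ≤ 395 N → the steel block is in equilibrium; friction equals the required value.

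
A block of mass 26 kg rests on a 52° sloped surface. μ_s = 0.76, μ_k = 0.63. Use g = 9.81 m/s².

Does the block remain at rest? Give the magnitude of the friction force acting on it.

f ≈ 98.9 N

N = m g cos θ = 157 N.
Down-slope weight component: m g sin θ = 201 N.
μ_s N = 119 N.
201 > 119 N, so it slides; kinetic friction f = μ_k N = 0.63×157 = 98.9 N.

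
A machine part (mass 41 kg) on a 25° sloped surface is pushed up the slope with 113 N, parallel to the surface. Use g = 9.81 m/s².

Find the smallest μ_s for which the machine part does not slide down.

μ_s,min ≈ 0.156

N = m g cos θ = 364.5 N.
Friction must make up the shortfall along the incline: f = m g sin θ − P = 170 − 113 = 56.98 N.
At the threshold f = μ_s N, so μ_s,min = 56.98/364.5 = 0.156.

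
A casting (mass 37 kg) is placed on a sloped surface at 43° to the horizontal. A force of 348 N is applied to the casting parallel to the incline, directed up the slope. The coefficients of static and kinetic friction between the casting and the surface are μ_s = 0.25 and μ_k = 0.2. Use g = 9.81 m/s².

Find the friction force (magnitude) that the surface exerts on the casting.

f ≈ 53.1 N (down the incline)

Normal force: N = m g cos θ = 37 × 9.81 × cos 43° = 265.5 N.
The friction needed for equilibrium is m g sin θ − P = 247.5 − 348 = -100.5 N, measured positive up-slope.
The static-friction ceiling is μ_s N = 0.25 × 265.5 = 66.36 N.
|-100.5| exceeds 66.36 N, so the casting slips up-slope; friction is kinetic, f = μ_k N = 0.2×265.5 = 53.1 N.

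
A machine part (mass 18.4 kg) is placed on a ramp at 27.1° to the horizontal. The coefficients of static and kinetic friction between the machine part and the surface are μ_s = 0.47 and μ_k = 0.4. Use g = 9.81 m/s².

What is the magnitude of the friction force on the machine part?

Perpendicular to the surface, N = m g cos θ = 18.4·9.81·cos 27.1° = 160.7 N.
For equilibrium along the incline, friction must balance the weight component: f = m g sin θ = 82.23 N up the slope.
Static friction can supply at most μ_s N = 75.52 N.
|82.23| exceeds 75.52 N, so the machine part slips down-slope; friction is kinetic, f = μ_k N = 0.4×160.7 = 64.3 N.

f ≈ 64.3 N (up the incline)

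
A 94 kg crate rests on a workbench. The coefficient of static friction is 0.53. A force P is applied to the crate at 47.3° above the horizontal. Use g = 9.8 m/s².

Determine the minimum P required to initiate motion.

N = m g − P sin α (the pull lifts the crate).
At impending slip, P cos α = μ_s N = μ_s (m g − P sin α).
Solving: P (cos α + μ_s sin α) = μ_s m g → P = 0.53×921/(cos 47.3° + 0.53 sin 47.3°) = 488/1.068 = 457 N.

P ≈ 457 N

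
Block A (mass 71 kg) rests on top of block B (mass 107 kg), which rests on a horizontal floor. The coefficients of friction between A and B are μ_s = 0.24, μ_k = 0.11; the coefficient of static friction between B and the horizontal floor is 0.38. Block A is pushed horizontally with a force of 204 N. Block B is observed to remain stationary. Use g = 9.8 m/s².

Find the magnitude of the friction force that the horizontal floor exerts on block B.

Normal force at the A–B interface: N₁ = m_A g = 695.8 N.
So the A–B interface can sustain at most μ_s N₁ = 167 N of static friction.
P = 204 N exceeds that limit, so A slips over B and the interface friction becomes kinetic: f₁ = μ_k N₁ = 0.11×695.8 = 76.5 N.
By Newton's third law B feels 76.5 N forward from A. With B stationary, the floor's static friction on B balances it: f₂ = 76.5 N (well within μ_s(m_A+m_B)g = 662.9 N).

f ≈ 76.5 N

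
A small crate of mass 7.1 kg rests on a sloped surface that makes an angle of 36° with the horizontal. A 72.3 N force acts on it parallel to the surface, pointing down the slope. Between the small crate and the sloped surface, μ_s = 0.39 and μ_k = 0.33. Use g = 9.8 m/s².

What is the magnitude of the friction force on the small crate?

f ≈ 18.6 N (up the incline)

The normal reaction is N = m g cos θ = 56.29 N.
For equilibrium along the incline the friction force must supply f = m g sin θ + P = 40.9 + 72.3 = 113.2 N (positive meaning up-slope).
Static friction can supply at most μ_s N = 21.95 N.
|113.2| exceeds 21.95 N, so the small crate slips down-slope; friction is kinetic, f = μ_k N = 0.33×56.29 = 18.6 N.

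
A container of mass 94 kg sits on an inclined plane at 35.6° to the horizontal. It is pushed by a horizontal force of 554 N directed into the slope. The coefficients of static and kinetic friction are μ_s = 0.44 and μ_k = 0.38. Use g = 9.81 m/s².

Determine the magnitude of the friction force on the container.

f ≈ 86.3 N (up the incline)

Normal direction: N = m g cos θ + P sin θ = 1072 N.
Along the incline, the net driving force (taking up-slope positive) is P cos θ − m g sin θ = 450.5 − 536.8 = -86.34 N, so equilibrium requires friction f = 86.34 N (up-slope).
Maximum static friction: μ_s N = 0.44 × 1072 = 471.8 N.
|f_req| = 86.34 ≤ 471.8 N → the container is in equilibrium; friction equals the required value.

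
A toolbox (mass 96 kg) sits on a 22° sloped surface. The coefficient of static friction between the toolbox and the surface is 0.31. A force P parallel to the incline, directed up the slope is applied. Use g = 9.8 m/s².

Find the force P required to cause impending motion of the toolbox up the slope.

At impending motion up the slope, friction acts down-slope at its limit: f = μ_s N.
P is parallel to the surface, so N = m g cos θ = 872 N.
Along the incline: P = m g sin θ + μ_s N = 352 + 0.31×872 = 623 N.

P ≈ 623 N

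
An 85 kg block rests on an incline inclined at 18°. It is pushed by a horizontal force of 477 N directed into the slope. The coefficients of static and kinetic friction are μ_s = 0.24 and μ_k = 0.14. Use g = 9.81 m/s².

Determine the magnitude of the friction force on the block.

f ≈ 196 N (down the incline)

Resolve perpendicular to the incline: N = m g cos θ + P sin θ = 85×9.81×cos 18° + 477×sin 18° = 940.4 N.
Along the incline, the net driving force (taking up-slope positive) is P cos θ − m g sin θ = 453.7 − 257.7 = 196 N, so equilibrium requires friction f = -196 N (down-slope).
The limit of static friction is μ_s N = 225.7 N.
|f_req| = 196 ≤ 225.7 N → the block is in equilibrium; friction equals the required value.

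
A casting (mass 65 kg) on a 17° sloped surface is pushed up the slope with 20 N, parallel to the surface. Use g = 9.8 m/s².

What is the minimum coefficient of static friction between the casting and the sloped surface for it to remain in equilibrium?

μ_s,min ≈ 0.273

N = m g cos θ = 609.2 N.
Friction must make up the shortfall along the incline: f = m g sin θ − P = 186.2 − 20 = 166.2 N.
At the threshold f = μ_s N, so μ_s,min = 166.2/609.2 = 0.273.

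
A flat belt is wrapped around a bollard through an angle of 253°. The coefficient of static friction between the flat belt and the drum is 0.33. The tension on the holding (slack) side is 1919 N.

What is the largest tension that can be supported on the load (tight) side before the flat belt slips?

T_max ≈ 8240 N

At impending slip the capstan equation gives T₂/T₁ = e^{μβ} with β in radians.
β = 253° × π/180 = 4.416 rad.
e^{μβ} = e^{0.33×4.416} = 4.294.
T₂ = T₁ · e^{μβ} = 1919 × 4.294 = 8240 N.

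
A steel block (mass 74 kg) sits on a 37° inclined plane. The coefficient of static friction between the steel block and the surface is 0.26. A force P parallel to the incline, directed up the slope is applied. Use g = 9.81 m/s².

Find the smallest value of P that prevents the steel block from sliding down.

P_min ≈ 286 N

The steel block tends to slide down (tan θ > μ_s), so at the point of impending slip friction acts up-slope at its limit: f = μ_s N.
P is parallel to the surface, so N = m g cos θ = 580 N.
Along the incline: P + μ_s N = m g sin θ, so P = 437 − 0.26×580 = 286 N.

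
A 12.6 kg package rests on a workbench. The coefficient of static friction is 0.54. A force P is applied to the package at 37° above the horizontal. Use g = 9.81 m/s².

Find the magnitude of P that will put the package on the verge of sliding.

P ≈ 59.4 N

N = m g − P sin α (the pull lifts the package).
At impending slip, P cos α = μ_s N = μ_s (m g − P sin α).
Solving: P (cos α + μ_s sin α) = μ_s m g → P = 0.54×124/(cos 37° + 0.54 sin 37°) = 66.7/1.124 = 59.4 N.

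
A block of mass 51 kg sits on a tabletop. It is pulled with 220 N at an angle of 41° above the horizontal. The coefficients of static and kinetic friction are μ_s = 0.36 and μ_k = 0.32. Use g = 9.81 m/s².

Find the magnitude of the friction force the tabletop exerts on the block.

The vertical component of P reduces the normal force: N = m g − P sin α = 500.3 − 144.3 = 356 N.
For equilibrium, f = P cos α = 220×cos 41° = 166 N.
μ_s N = 0.36 × 356 = 128.2 N.
166 > 128.2 N → the block slides; f = μ_k N = 0.32×356 = 114 N.

f ≈ 114 N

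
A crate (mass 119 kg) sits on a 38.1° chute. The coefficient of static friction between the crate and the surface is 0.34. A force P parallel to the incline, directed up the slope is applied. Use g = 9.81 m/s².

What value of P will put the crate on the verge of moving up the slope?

P ≈ 1030 N

At impending motion up the slope, friction acts down-slope at its limit: f = μ_s N.
P is parallel to the surface, so N = m g cos θ = 919 N.
Along the incline: P = m g sin θ + μ_s N = 720 + 0.34×919 = 1030 N.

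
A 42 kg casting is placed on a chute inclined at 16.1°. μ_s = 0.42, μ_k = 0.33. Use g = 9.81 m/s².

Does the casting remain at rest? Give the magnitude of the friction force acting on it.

f ≈ 114 N

N = m g cos θ = 396 N.
Down-slope weight component: m g sin θ = 114 N.
μ_s N = 166 N.
114 ≤ 166 N, so it stays put; friction = 114 N.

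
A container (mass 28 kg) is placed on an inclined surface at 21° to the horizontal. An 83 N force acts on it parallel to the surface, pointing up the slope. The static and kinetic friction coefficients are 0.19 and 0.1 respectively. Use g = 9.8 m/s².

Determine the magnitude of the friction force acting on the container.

f ≈ 15.3 N (up the incline)

The normal reaction is N = m g cos θ = 256.2 N.
The friction needed for equilibrium is m g sin θ − P = 98.34 − 83 = 15.34 N, measured positive up-slope.
Static friction can supply at most μ_s N = 48.67 N.
Since |15.34| ≤ 48.67 N, no slip — friction simply equals what equilibrium demands.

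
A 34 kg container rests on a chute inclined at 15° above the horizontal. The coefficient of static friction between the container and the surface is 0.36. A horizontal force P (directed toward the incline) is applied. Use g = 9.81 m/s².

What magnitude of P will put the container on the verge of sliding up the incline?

P ≈ 232 N

At impending motion up the slope, friction acts down-slope at its limit: f = μ_s N.
Perpendicular to the incline: N = m g cos θ + P sin θ.
Along the incline: P cos θ = m g sin θ + μ_s N = m g sin θ + μ_s (m g cos θ + P sin θ).
Solving, P (cos θ − μ_s sin θ) = m g (sin θ + μ_s cos θ), so P = 34×9.81×(sin 15° + 0.36 cos 15°)/(cos 15° − 0.36 sin 15°) = 334×0.6066/0.8728 = 232 N.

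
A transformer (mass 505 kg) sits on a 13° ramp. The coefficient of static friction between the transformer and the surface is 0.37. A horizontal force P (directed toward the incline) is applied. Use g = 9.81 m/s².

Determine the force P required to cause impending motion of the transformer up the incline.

At impending motion up the slope, friction acts down-slope at its limit: f = μ_s N.
Perpendicular to the incline: N = m g cos θ + P sin θ.
Along the incline: P cos θ = m g sin θ + μ_s N = m g sin θ + μ_s (m g cos θ + P sin θ).
Solving, P (cos θ − μ_s sin θ) = m g (sin θ + μ_s cos θ), so P = 505×9.81×(sin 13° + 0.37 cos 13°)/(cos 13° − 0.37 sin 13°) = 4950×0.5855/0.8911 = 3250 N.

P ≈ 3250 N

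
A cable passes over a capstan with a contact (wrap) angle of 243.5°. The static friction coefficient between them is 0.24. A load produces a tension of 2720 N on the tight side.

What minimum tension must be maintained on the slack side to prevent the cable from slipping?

Capstan equation at impending slip: T_tight/T_slack = e^{μβ}.
β = 243.5° = 4.25 rad; e^{μβ} = e^{0.24×4.25} = 2.773.
T_slack = T_tight / e^{μβ} = 2720 / 2.773 = 981 N.

T_min ≈ 981 N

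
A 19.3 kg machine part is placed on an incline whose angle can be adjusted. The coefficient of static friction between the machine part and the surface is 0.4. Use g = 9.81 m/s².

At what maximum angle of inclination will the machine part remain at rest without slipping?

At the slip threshold, m g sin θ = μ_s · m g cos θ, so tan θ = μ_s.
θ_max = arctan(0.4) = 21.8°.

θ_max ≈ 21.8°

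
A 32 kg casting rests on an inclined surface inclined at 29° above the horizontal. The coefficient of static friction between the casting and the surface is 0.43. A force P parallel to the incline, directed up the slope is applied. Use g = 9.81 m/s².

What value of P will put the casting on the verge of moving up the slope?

At impending motion up the slope, friction acts down-slope at its limit: f = μ_s N.
P is parallel to the surface, so N = m g cos θ = 275 N.
Along the incline: P = m g sin θ + μ_s N = 152 + 0.43×275 = 270 N.

P ≈ 270 N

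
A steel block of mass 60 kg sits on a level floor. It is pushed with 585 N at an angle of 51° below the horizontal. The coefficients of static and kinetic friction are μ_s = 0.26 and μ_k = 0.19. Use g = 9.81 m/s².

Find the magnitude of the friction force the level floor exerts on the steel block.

f ≈ 198 N

N = m g + P sin α = 588.6 + 585×sin 51° = 1043 N.
Horizontally, friction must balance P cos α = 368.2 N.
The static-friction limit is μ_s N = 271.2 N.
The required friction exceeds μ_s N, so the steel block moves and f = μ_k N = 198 N.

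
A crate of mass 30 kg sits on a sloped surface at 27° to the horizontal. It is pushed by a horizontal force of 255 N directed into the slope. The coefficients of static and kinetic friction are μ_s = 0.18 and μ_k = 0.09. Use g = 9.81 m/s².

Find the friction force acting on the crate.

f ≈ 34 N (down the incline)

Resolve perpendicular to the incline: N = m g cos θ + P sin θ = 30×9.81×cos 27° + 255×sin 27° = 378 N.
Along the incline, the net driving force (taking up-slope positive) is P cos θ − m g sin θ = 227.2 − 133.6 = 93.6 N, so equilibrium requires friction f = -93.6 N (down-slope).
The limit of static friction is μ_s N = 68.04 N.
|f_req| = 93.6 > 68.04 N → the crate slides up the incline; f = μ_k N = 0.09 × 378 = 34 N.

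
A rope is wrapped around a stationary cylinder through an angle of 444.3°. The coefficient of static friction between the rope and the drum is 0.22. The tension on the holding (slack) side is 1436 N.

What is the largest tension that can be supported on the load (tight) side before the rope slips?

T_max ≈ 7910 N

At impending slip the capstan equation gives T₂/T₁ = e^{μβ} with β in radians.
β = 444.3° × π/180 = 7.754 rad.
e^{μβ} = e^{0.22×7.754} = 5.507.
T₂ = T₁ · e^{μβ} = 1436 × 5.507 = 7910 N.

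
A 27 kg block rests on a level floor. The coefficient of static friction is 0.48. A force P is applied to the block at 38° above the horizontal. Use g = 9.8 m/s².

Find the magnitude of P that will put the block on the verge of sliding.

N = m g − P sin α (the pull lifts the block).
At impending slip, P cos α = μ_s N = μ_s (m g − P sin α).
Solving: P (cos α + μ_s sin α) = μ_s m g → P = 0.48×265/(cos 38° + 0.48 sin 38°) = 127/1.084 = 117 N.

P ≈ 117 N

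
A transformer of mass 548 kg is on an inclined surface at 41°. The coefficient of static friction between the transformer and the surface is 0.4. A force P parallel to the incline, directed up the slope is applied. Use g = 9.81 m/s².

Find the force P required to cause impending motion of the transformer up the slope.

P ≈ 5150 N

At impending motion up the slope, friction acts down-slope at its limit: f = μ_s N.
P is parallel to the surface, so N = m g cos θ = 4060 N.
Along the incline: P = m g sin θ + μ_s N = 3530 + 0.4×4060 = 5150 N.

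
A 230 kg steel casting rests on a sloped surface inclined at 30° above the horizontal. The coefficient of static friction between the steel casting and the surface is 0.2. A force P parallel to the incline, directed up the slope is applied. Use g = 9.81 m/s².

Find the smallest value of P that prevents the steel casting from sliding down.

P_min ≈ 737 N

The steel casting tends to slide down (tan θ > μ_s), so at the point of impending slip friction acts up-slope at its limit: f = μ_s N.
P is parallel to the surface, so N = m g cos θ = 1950 N.
Along the incline: P + μ_s N = m g sin θ, so P = 1130 − 0.2×1950 = 737 N.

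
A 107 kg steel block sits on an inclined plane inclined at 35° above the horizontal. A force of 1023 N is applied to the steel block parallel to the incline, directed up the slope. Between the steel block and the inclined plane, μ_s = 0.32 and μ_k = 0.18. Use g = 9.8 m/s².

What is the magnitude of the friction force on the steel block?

f ≈ 155 N (down the incline)

Normal force: N = m g cos θ = 107 × 9.8 × cos 35° = 859 N.
Parallel to the incline, ΣF = 0 gives f = m g sin θ − P = 601.5 − 1023 = -421.5 N (up-slope positive).
The static-friction ceiling is μ_s N = 0.32 × 859 = 274.9 N.
|-421.5| exceeds 274.9 N, so the steel block slips up-slope; friction is kinetic, f = μ_k N = 0.18×859 = 155 N.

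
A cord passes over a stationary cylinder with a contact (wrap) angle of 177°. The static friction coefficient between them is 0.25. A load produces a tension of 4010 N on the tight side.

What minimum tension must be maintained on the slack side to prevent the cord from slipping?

T_min ≈ 1850 N

Capstan equation at impending slip: T_tight/T_slack = e^{μβ}.
β = 177° = 3.089 rad; e^{μβ} = e^{0.25×3.089} = 2.165.
T_slack = T_tight / e^{μβ} = 4010 / 2.165 = 1850 N.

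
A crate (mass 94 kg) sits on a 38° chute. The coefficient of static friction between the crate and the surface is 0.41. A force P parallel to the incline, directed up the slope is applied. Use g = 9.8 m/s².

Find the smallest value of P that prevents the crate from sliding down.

P_min ≈ 270 N

The crate tends to slide down (tan θ > μ_s), so at the point of impending slip friction acts up-slope at its limit: f = μ_s N.
P is parallel to the surface, so N = m g cos θ = 726 N.
Along the incline: P + μ_s N = m g sin θ, so P = 567 − 0.41×726 = 270 N.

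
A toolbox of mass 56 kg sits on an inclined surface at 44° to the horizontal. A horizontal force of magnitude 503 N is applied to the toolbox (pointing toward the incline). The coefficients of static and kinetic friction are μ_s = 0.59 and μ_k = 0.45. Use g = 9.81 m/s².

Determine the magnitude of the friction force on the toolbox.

f ≈ 19.8 N (up the incline)

Resolve perpendicular to the incline: N = m g cos θ + P sin θ = 56×9.81×cos 44° + 503×sin 44° = 744.6 N.
Along the incline, the net driving force (taking up-slope positive) is P cos θ − m g sin θ = 361.8 − 381.6 = -19.79 N, so equilibrium requires friction f = 19.79 N (up-slope).
Maximum static friction: μ_s N = 0.59 × 744.6 = 439.3 N.
|f_req| = 19.79 ≤ 439.3 N → the toolbox is in equilibrium; friction equals the required value.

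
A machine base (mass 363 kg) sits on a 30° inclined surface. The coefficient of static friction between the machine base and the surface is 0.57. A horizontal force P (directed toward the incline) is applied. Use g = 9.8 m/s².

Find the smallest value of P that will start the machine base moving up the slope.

P ≈ 6080 N

At impending motion up the slope, friction acts down-slope at its limit: f = μ_s N.
Perpendicular to the incline: N = m g cos θ + P sin θ.
Along the incline: P cos θ = m g sin θ + μ_s N = m g sin θ + μ_s (m g cos θ + P sin θ).
Solving, P (cos θ − μ_s sin θ) = m g (sin θ + μ_s cos θ), so P = 363×9.8×(sin 30° + 0.57 cos 30°)/(cos 30° − 0.57 sin 30°) = 3560×0.9936/0.581 = 6080 N.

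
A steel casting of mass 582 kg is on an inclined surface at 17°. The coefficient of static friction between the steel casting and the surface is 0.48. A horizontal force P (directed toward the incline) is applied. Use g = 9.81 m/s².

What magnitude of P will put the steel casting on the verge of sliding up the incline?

At impending motion up the slope, friction acts down-slope at its limit: f = μ_s N.
Perpendicular to the incline: N = m g cos θ + P sin θ.
Along the incline: P cos θ = m g sin θ + μ_s N = m g sin θ + μ_s (m g cos θ + P sin θ).
Solving, P (cos θ − μ_s sin θ) = m g (sin θ + μ_s cos θ), so P = 582×9.81×(sin 17° + 0.48 cos 17°)/(cos 17° − 0.48 sin 17°) = 5710×0.7514/0.816 = 5260 N.

P ≈ 5260 N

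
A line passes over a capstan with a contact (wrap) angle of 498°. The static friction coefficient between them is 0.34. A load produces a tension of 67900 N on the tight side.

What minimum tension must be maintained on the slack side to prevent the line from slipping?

T_min ≈ 3540 N

Capstan equation at impending slip: T_tight/T_slack = e^{μβ}.
β = 498° = 8.692 rad; e^{μβ} = e^{0.34×8.692} = 19.21.
T_slack = T_tight / e^{μβ} = 67900 / 19.21 = 3540 N.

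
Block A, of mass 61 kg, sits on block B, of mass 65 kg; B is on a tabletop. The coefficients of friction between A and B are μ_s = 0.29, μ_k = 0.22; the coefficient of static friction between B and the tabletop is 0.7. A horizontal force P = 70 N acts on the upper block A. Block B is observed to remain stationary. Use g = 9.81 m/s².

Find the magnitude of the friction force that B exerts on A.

f ≈ 70 N

Between the blocks, N₁ = m_A g = 598.4 N.
So the A–B interface can sustain at most μ_s N₁ = 173.5 N of static friction.
Since P = 70 N ≤ 173.5 N, A does not slip on B; friction on A equals P = 70 N.
B experiences an equal 70 N forward from A (third law). B is in equilibrium, so the floor supplies f₂ = 70 N of static friction (limit μ_s(m_A+m_B)g = 865.2 N, not exceeded).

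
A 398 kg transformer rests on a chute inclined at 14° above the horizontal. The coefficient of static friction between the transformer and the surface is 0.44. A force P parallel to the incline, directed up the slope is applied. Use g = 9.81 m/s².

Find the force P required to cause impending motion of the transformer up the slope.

At impending motion up the slope, friction acts down-slope at its limit: f = μ_s N.
P is parallel to the surface, so N = m g cos θ = 3790 N.
Along the incline: P = m g sin θ + μ_s N = 945 + 0.44×3790 = 2610 N.

P ≈ 2610 N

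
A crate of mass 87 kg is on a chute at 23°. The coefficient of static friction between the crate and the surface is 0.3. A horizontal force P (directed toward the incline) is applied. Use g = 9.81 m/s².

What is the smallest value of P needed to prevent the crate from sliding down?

P_min ≈ 94.2 N

The crate tends to slide down (tan θ > μ_s), so at the point of impending slip friction acts up-slope at its limit: f = μ_s N.
Perpendicular to the incline: N = m g cos θ + P sin θ.
Along the incline: P cos θ + μ_s N = m g sin θ, i.e. P cos θ + μ_s (m g cos θ + P sin θ) = m g sin θ.
Solving, P (cos θ + μ_s sin θ) = m g (sin θ − μ_s cos θ), so P = 853×0.1146/1.038 = 94.2 N.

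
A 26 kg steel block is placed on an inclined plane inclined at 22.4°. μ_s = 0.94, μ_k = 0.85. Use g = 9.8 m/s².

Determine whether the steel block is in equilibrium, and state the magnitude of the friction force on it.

f ≈ 97.1 N

N = m g cos θ = 236 N.
Down-slope weight component: m g sin θ = 97.1 N.
μ_s N = 221 N.
97.1 ≤ 221 N, so it stays put; friction = 97.1 N.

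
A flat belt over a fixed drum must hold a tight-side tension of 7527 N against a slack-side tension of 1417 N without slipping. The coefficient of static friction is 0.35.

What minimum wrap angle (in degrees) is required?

T₂/T₁ = e^{μβ} → β = ln(T₂/T₁)/μ.
β = ln(7527/1417)/0.35 = 1.67/0.35 = 4.771 rad.
In degrees: β = 4.771 × 180/π = 273°.

β_min ≈ 273°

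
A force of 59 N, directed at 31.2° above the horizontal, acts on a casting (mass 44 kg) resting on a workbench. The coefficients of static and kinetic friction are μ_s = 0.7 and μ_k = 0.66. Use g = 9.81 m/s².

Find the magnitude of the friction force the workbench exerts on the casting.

Vertical equilibrium gives N = m g − P sin α = 401.1 N.
For equilibrium, f = P cos α = 59×cos 31.2° = 50.47 N.
The static-friction limit is μ_s N = 280.8 N.
Since 50.47 N does not exceed the limit, the casting stays at rest and f = 50.5 N.

f ≈ 50.5 N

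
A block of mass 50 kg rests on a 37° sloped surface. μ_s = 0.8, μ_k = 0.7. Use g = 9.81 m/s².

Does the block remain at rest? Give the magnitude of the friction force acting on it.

N = m g cos θ = 392 N.
Down-slope weight component: m g sin θ = 295 N.
μ_s N = 313 N.
295 ≤ 313 N, so it stays put; friction = 295 N.

f ≈ 295 N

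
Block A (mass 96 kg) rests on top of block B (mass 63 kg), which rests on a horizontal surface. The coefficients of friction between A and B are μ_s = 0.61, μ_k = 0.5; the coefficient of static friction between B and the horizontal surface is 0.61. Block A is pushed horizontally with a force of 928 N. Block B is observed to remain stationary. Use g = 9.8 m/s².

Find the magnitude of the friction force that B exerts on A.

The normal force B exerts on A is simply A's weight, N₁ = 940.8 N.
So the A–B interface can sustain at most μ_s N₁ = 573.9 N of static friction.
P = 928 N exceeds that limit, so A slips over B and the interface friction becomes kinetic: f₁ = μ_k N₁ = 0.5×940.8 = 470 N.
By Newton's third law B feels 470 N forward from A. With B stationary, the floor's static friction on B balances it: f₂ = 470 N (well within μ_s(m_A+m_B)g = 950.5 N).

f ≈ 470 N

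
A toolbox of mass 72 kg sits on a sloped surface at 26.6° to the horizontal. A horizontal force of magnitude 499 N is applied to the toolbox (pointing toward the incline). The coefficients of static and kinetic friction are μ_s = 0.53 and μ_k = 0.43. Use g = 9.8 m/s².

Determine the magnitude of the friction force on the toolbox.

The horizontal push has a component P sin θ into the surface, so N = m g cos θ + P sin θ = 630.9 + 223.4 = 854.3 N.
Parallel to the incline: P cos θ − m g sin θ = 446.2 − 315.9 = 130.2 N; the friction needed to balance this is 130.2 N acting down the slope.
Maximum static friction: μ_s N = 0.53 × 854.3 = 452.8 N.
|f_req| = 130.2 ≤ 452.8 N → the toolbox is in equilibrium; friction equals the required value.

f ≈ 130 N (down the incline)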